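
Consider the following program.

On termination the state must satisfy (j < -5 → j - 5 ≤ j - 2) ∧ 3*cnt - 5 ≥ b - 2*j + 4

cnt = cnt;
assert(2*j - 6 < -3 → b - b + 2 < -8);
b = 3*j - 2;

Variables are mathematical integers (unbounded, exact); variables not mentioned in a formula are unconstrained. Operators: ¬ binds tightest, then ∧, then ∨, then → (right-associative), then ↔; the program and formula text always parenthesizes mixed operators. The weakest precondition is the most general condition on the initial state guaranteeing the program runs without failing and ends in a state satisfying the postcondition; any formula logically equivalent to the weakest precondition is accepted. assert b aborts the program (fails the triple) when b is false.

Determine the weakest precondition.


Working backward. After the program, the postcondition (j < -5 → j - 5 ≤ j - 2) ∧ 3*cnt - 5 ≥ b - 2*j + 4 must hold; in canonical form it is 3*cnt + 2*j ≥ b + 9.
Before b := 3*j - 2: 3*cnt ≥ j + 7
Before assert 2*j - 6 < -3 → b - b + 2 < -8: (¬(2*j < 3)) ∧ 3*cnt ≥ j + 7
Before cnt := cnt: (¬(2*j < 3)) ∧ 3*cnt ≥ j + 7
Answer: WP = (¬(2*j < 3)) ∧ 3*cnt ≥ j + 7


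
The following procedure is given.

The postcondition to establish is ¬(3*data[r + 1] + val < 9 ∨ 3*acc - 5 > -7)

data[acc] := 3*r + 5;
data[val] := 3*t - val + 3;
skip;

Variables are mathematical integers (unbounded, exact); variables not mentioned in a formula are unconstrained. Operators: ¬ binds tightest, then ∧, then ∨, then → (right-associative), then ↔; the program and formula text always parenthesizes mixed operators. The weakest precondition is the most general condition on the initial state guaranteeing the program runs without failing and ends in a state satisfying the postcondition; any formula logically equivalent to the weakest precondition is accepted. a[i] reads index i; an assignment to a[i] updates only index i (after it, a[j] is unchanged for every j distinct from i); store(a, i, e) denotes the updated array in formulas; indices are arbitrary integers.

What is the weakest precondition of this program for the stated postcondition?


Working backward. After the program, the postcondition ¬(3*data[r + 1] + val < 9 ∨ 3*acc - 5 > -7) must hold; in canonical form it is ¬(3*data[r + 1] + val < 9 ∨ 3*acc > -2).
Before skip: ¬(3*data[r + 1] + val < 9 ∨ 3*acc > -2)
Before data[val] := 3*t - val + 3: ¬(3*store(data, val, 3*t - val + 3)[r + 1] + val < 9 ∨ 3*acc > -2)
Before data[acc] := 3*r + 5: ¬(3*store(store(data, acc, 3*r + 5), val, 3*t - val + 3)[r + 1] + val < 9 ∨ 3*acc > -2)
Answer: WP = ¬(3*store(store(data, acc, 3*r + 5), val, 3*t - val + 3)[r + 1] + val < 9 ∨ 3*acc > -2)


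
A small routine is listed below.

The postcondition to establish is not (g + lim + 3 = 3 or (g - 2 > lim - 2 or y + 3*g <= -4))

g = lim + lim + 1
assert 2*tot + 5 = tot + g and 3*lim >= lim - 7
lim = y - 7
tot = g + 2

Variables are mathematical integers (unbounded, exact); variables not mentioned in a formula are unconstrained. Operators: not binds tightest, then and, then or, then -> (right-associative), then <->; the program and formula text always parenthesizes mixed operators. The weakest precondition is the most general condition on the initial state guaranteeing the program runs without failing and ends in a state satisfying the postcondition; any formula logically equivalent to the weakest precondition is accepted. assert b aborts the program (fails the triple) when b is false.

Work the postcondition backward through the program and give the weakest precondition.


Working backward. After the program, the postcondition not (g + lim + 3 = 3 or (g - 2 > lim - 2 or y + 3*g <= -4)) must hold; in canonical form it is not (g + lim = 0 or g > lim or 3*g + y <= -4).
Before tot := g + 2: not (g + lim = 0 or g > lim or 3*g + y <= -4)
Before lim := y - 7: not (g + y = 7 or g > y - 7 or 3*g + y <= -4)
Before assert 2*tot + 5 = tot + g and 3*lim >= lim - 7: tot = g - 5 and 2*lim >= -7 and (not (g + y = 7 or g > y - 7 or 3*g + y <= -4))
Before g := lim + lim + 1: tot = 2*lim - 4 and 2*lim >= -7 and (not (2*lim + y = 6 or 2*lim > y - 8 or 6*lim + y <= -7))
Answer: WP = tot = 2*lim - 4 and 2*lim >= -7 and (not (2*lim + y = 6 or 2*lim > y - 8 or 6*lim + y <= -7))


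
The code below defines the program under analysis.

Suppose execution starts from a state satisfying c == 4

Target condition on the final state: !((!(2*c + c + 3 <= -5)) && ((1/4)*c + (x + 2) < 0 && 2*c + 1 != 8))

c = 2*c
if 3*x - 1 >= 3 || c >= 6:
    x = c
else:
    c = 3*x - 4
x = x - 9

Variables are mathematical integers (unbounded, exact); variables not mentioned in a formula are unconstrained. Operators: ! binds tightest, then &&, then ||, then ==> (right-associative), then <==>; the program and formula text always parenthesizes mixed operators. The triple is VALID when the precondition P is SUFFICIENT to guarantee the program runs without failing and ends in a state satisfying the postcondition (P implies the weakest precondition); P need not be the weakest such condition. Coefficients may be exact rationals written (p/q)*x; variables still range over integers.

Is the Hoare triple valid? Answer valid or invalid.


Working backward. After the program, the postcondition !((!(2*c + c + 3 <= -5)) && ((1/4)*c + (x + 2) < 0 && 2*c + 1 != 8)) must hold; in canonical form it is !((!(3*c <= -8)) && (1/4)*c + x < -2 && 2*c != 7).
Before x := x - 9: !((!(3*c <= -8)) && (1/4)*c + x < 7 && 2*c != 7)
Then branch requires !((!(3*c <= -8)) && (5/4)*c < 7 && 2*c != 7); else branch requires !((!(9*x <= 4)) && (7/4)*x < 8 && 6*x != 15).
Before the if: ((3*x >= 4 || c >= 6) ==> (!((!(3*c <= -8)) && (5/4)*c < 7 && 2*c != 7))) && ((!(3*x >= 4 || c >= 6)) ==> (!((!(9*x <= 4)) && (7/4)*x < 8 && 6*x != 15)))
Before c := 2*c: ((3*x >= 4 || 2*c >= 6) ==> (!((!(6*c <= -8)) && (5/2)*c < 7 && 4*c != 7))) && ((!(3*x >= 4 || 2*c >= 6)) ==> (!((!(9*x <= 4)) && (7/4)*x < 8 && 6*x != 15)))
The weakest precondition is ((3*x >= 4 || 2*c >= 6) ==> (!((!(6*c <= -8)) && (5/2)*c < 7 && 4*c != 7))) && ((!(3*x >= 4 || 2*c >= 6)) ==> (!((!(9*x <= 4)) && (7/4)*x < 8 && 6*x != 15))).
Check whether c == 4 implies it.
Every state satisfying the precondition satisfies the weakest precondition: the implication holds.
Answer: valid


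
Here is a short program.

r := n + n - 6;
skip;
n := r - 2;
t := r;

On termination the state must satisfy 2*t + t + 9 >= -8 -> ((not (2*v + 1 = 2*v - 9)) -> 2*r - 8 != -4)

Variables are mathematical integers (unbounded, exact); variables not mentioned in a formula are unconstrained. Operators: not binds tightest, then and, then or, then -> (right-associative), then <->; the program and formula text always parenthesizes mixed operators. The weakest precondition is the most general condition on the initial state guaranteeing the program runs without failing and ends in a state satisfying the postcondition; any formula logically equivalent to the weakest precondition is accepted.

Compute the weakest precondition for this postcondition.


Working backward. After the program, the postcondition 2*t + t + 9 >= -8 -> ((not (2*v + 1 = 2*v - 9)) -> 2*r - 8 != -4) must hold; in canonical form it is 3*t >= -17 -> 2*r != 4.
Before t := r: 3*r >= -17 -> 2*r != 4
Before n := r - 2: 3*r >= -17 -> 2*r != 4
Before skip: 3*r >= -17 -> 2*r != 4
Before r := n + n - 6: 6*n >= 1 -> 4*n != 16
Answer: WP = 6*n >= 1 -> 4*n != 16


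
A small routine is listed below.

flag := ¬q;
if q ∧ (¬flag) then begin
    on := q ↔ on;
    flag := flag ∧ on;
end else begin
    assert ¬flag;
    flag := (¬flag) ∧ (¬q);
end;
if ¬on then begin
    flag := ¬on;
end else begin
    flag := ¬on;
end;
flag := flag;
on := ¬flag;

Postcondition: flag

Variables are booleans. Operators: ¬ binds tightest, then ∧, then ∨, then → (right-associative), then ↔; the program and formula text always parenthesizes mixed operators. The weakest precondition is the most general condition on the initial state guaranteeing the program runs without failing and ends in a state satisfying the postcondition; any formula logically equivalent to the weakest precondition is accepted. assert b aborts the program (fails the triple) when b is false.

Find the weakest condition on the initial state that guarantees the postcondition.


Working backward. After the program, flag must hold.
Before on := ¬flag: flag
Before flag := flag: flag
Then branch requires ¬on; else branch requires ¬on.
Before the if: on → (¬on)
Then branch requires (q ↔ on) → (¬(q ↔ on)); else branch requires (¬flag) ∧ (on → (¬on)).
Before the if: ((q ∧ (¬flag)) → ((q ↔ on) → (¬(q ↔ on)))) ∧ ((¬(q ∧ (¬flag))) → ((¬flag) ∧ (on → (¬on))))
Before flag := ¬q: (q → ((q ↔ on) → (¬(q ↔ on)))) ∧ ((¬q) → (q ∧ (on → (¬on))))
Answer: WP = (q → ((q ↔ on) → (¬(q ↔ on)))) ∧ ((¬q) → (q ∧ (on → (¬on))))


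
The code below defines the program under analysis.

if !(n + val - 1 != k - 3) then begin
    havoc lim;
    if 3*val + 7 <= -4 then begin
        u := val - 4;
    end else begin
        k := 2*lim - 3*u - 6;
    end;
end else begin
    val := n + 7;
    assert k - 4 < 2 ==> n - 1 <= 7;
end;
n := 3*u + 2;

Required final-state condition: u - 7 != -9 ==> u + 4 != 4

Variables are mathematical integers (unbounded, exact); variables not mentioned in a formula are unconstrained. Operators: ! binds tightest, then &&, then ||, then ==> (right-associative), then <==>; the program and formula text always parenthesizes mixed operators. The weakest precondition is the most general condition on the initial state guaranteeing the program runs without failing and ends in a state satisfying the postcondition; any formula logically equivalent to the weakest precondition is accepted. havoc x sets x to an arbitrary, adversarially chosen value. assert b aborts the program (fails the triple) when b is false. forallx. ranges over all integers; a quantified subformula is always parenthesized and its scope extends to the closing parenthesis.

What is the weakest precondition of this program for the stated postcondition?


Working backward. After the program, the postcondition u - 7 != -9 ==> u + 4 != 4 must hold; in canonical form it is u != -2 ==> u != 0.
Before n := 3*u + 2: u != -2 ==> u != 0
Then branch requires (3*val <= -11 ==> (val != 2 ==> val != 4)) && ((!(3*val <= -11)) ==> (u != -2 ==> u != 0)); else branch requires (k < 6 ==> n <= 8) && (u != -2 ==> u != 0).
Before the if: ((!(n + val != k - 2)) ==> ((3*val <= -11 ==> (val != 2 ==> val != 4)) && ((!(3*val <= -11)) ==> (u != -2 ==> u != 0)))) && (n + val != k - 2 ==> ((k < 6 ==> n <= 8) && (u != -2 ==> u != 0)))
Answer: WP = ((!(n + val != k - 2)) ==> ((3*val <= -11 ==> (val != 2 ==> val != 4)) && ((!(3*val <= -11)) ==> (u != -2 ==> u != 0)))) && (n + val != k - 2 ==> ((k < 6 ==> n <= 8) && (u != -2 ==> u != 0)))


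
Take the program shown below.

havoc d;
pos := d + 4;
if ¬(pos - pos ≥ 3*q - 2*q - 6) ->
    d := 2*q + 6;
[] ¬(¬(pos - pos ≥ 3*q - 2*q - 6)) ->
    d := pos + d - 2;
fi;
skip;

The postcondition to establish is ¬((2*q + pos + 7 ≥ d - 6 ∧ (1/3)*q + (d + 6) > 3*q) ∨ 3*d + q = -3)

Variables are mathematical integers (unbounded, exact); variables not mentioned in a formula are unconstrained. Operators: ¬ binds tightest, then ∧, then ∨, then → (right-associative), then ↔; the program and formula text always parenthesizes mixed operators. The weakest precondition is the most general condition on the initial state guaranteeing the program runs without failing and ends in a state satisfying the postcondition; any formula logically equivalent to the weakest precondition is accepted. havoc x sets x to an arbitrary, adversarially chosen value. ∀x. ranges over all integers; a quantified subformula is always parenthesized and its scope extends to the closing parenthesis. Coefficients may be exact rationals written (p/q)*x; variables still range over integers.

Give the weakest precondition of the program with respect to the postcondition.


Working backward. After the program, the postcondition ¬((2*q + pos + 7 ≥ d - 6 ∧ (1/3)*q + (d + 6) > 3*q) ∨ 3*d + q = -3) must hold; in canonical form it is ¬((pos + 2*q ≥ d - 13 ∧ d > (8/3)*q - 6) ∨ 3*d + q = -3).
Before skip: ¬((pos + 2*q ≥ d - 13 ∧ d > (8/3)*q - 6) ∨ 3*d + q = -3)
Then branch requires ¬((pos ≥ -7 ∧ (2/3)*q < 12) ∨ 7*q = -21); else branch requires ¬((2*q ≥ d - 15 ∧ d + pos > (8/3)*q - 4) ∨ 3*d + 3*pos + q = 3).
Before the if: ((¬(q ≤ 6)) → (¬((pos ≥ -7 ∧ (2/3)*q < 12) ∨ 7*q = -21))) ∧ (q ≤ 6 → (¬((2*q ≥ d - 15 ∧ d + pos > (8/3)*q - 4) ∨ 3*d + 3*pos + q = 3)))
Before pos := d + 4: ((¬(q ≤ 6)) → (¬((d ≥ -11 ∧ (2/3)*q < 12) ∨ 7*q = -21))) ∧ (q ≤ 6 → (¬((2*q ≥ d - 15 ∧ 2*d > (8/3)*q - 8) ∨ 6*d + q = -9)))
Before havoc d: ∀d_1. (((¬(q ≤ 6)) → (¬((d_1 ≥ -11 ∧ (2/3)*q < 12) ∨ 7*q = -21))) ∧ (q ≤ 6 → (¬((2*q ≥ d_1 - 15 ∧ 2*d_1 > (8/3)*q - 8) ∨ 6*d_1 + q = -9))))
Answer: WP = ∀d_1. (((¬(q ≤ 6)) → (¬((d_1 ≥ -11 ∧ (2/3)*q < 12) ∨ 7*q = -21))) ∧ (q ≤ 6 → (¬((2*q ≥ d_1 - 15 ∧ 2*d_1 > (8/3)*q - 8) ∨ 6*d_1 + q = -9))))


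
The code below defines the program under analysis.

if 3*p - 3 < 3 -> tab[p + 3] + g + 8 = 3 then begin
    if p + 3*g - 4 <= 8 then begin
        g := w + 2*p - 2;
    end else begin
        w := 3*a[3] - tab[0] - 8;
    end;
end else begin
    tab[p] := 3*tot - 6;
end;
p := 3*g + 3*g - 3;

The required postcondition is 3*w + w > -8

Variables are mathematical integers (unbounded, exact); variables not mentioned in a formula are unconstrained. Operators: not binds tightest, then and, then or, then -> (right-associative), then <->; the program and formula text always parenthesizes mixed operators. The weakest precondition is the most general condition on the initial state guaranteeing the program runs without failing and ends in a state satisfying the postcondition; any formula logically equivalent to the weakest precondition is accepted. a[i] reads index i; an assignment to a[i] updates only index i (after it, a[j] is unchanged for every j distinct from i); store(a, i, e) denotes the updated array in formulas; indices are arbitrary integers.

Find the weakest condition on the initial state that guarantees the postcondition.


Working backward. After the program, the postcondition 3*w + w > -8 must hold; in canonical form it is 4*w > -8.
Before p := 3*g + 3*g - 3: 4*w > -8
Then branch requires (3*g + p <= 12 -> 4*w > -8) and ((not (3*g + p <= 12)) -> 12*a[3] > 4*tab[0] + 24); else branch requires 4*w > -8.
Before the if: ((3*p < 6 -> tab[p + 3] + g = -5) -> ((3*g + p <= 12 -> 4*w > -8) and ((not (3*g + p <= 12)) -> 12*a[3] > 4*tab[0] + 24))) and ((not (3*p < 6 -> tab[p + 3] + g = -5)) -> 4*w > -8)
Answer: WP = ((3*p < 6 -> tab[p + 3] + g = -5) -> ((3*g + p <= 12 -> 4*w > -8) and ((not (3*g + p <= 12)) -> 12*a[3] > 4*tab[0] + 24))) and ((not (3*p < 6 -> tab[p + 3] + g = -5)) -> 4*w > -8)


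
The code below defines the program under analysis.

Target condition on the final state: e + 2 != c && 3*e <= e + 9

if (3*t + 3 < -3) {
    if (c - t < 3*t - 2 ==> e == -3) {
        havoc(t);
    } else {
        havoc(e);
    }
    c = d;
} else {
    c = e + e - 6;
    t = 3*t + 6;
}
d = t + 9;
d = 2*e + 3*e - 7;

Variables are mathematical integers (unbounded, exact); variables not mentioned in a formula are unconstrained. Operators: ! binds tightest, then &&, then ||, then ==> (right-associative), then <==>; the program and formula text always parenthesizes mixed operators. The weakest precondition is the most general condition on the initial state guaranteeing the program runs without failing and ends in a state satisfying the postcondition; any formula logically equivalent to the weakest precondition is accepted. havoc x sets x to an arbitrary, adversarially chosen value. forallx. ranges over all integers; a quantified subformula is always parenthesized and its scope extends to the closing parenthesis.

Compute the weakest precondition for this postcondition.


Working backward. After the program, the postcondition e + 2 != c && 3*e <= e + 9 must hold; in canonical form it is e != c - 2 && 2*e <= 9.
Before d := 2*e + 3*e - 7: e != c - 2 && 2*e <= 9
Before d := t + 9: e != c - 2 && 2*e <= 9
Then branch requires ((c < 4*t - 2 ==> e == -3) ==> (e != d - 2 && 2*e <= 9)) && ((!(c < 4*t - 2 ==> e == -3)) ==> (forall e_1. (e_1 != d - 2 && 2*e_1 <= 9))); else branch requires e != 8 && 2*e <= 9.
Before the if: (3*t < -6 ==> (((c < 4*t - 2 ==> e == -3) ==> (e != d - 2 && 2*e <= 9)) && ((!(c < 4*t - 2 ==> e == -3)) ==> (forall e_1. (e_1 != d - 2 && 2*e_1 <= 9))))) && ((!(3*t < -6)) ==> (e != 8 && 2*e <= 9))
Answer: WP = (3*t < -6 ==> (((c < 4*t - 2 ==> e == -3) ==> (e != d - 2 && 2*e <= 9)) && ((!(c < 4*t - 2 ==> e == -3)) ==> (forall e_1. (e_1 != d - 2 && 2*e_1 <= 9))))) && ((!(3*t < -6)) ==> (e != 8 && 2*e <= 9))


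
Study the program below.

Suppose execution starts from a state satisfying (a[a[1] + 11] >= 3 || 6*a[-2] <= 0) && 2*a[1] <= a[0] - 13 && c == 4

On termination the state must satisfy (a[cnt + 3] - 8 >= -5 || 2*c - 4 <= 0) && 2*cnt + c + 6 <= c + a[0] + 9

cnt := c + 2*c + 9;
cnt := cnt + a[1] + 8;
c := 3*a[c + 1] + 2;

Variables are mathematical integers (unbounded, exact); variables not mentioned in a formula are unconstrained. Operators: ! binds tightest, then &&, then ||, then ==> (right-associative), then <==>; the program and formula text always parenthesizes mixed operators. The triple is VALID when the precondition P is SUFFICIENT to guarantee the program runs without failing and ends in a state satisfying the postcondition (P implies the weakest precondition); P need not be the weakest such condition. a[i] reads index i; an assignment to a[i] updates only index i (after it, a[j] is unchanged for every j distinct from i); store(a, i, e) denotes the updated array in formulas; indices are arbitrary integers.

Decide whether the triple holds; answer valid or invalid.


Working backward. After the program, the postcondition (a[cnt + 3] - 8 >= -5 || 2*c - 4 <= 0) && 2*cnt + c + 6 <= c + a[0] + 9 must hold; in canonical form it is (a[cnt + 3] >= 3 || 2*c <= 4) && 2*cnt <= a[0] + 3.
Before c := 3*a[c + 1] + 2: (a[cnt + 3] >= 3 || 6*a[c + 1] <= 0) && 2*cnt <= a[0] + 3
Before cnt := cnt + a[1] + 8: (a[a[1] + cnt + 11] >= 3 || 6*a[c + 1] <= 0) && 2*a[1] + 2*cnt <= a[0] - 13
Before cnt := c + 2*c + 9: (a[a[1] + 3*c + 20] >= 3 || 6*a[c + 1] <= 0) && 2*a[1] + 6*c <= a[0] - 31
The weakest precondition is (a[a[1] + 3*c + 20] >= 3 || 6*a[c + 1] <= 0) && 2*a[1] + 6*c <= a[0] - 31.
Check whether (a[a[1] + 11] >= 3 || 6*a[-2] <= 0) && 2*a[1] <= a[0] - 13 && c == 4 implies it.
Countermodel: at the initial state a = {[-2] = -7040, [0] = 31055, [1] = 15521, [5] = 30153, [15532] = 30153, [15553] = -6516, elsewhere 30153}, c = 4, the precondition holds but the weakest precondition fails.
Answer: invalid


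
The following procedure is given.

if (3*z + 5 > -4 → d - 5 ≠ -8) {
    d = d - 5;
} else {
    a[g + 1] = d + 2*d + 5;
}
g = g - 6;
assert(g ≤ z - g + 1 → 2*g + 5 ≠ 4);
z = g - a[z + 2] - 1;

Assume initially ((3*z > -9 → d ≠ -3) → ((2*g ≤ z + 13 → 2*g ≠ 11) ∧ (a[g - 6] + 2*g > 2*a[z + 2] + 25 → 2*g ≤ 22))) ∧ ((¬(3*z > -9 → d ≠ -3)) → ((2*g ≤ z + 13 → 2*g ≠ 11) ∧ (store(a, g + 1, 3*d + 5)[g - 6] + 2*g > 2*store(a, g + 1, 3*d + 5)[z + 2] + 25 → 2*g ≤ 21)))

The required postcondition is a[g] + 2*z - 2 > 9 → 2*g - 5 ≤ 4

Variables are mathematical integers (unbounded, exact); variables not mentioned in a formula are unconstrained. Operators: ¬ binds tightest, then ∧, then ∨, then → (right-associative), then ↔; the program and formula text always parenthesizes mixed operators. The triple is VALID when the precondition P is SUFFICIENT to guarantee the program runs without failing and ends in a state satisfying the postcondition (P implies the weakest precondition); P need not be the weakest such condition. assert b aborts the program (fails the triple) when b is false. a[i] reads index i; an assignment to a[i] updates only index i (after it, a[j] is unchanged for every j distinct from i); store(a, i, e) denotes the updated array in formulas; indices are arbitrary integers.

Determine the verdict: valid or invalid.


Working backward. After the program, the postcondition a[g] + 2*z - 2 > 9 → 2*g - 5 ≤ 4 must hold; in canonical form it is a[g] + 2*z > 11 → 2*g ≤ 9.
Before z := g - a[z + 2] - 1: a[g] + 2*g > 2*a[z + 2] + 13 → 2*g ≤ 9
Before assert g ≤ z - g + 1 → 2*g + 5 ≠ 4: (2*g ≤ z + 1 → 2*g ≠ -1) ∧ (a[g] + 2*g > 2*a[z + 2] + 13 → 2*g ≤ 9)
Before g := g - 6: (2*g ≤ z + 13 → 2*g ≠ 11) ∧ (a[g - 6] + 2*g > 2*a[z + 2] + 25 → 2*g ≤ 21)
Then branch requires (2*g ≤ z + 13 → 2*g ≠ 11) ∧ (a[g - 6] + 2*g > 2*a[z + 2] + 25 → 2*g ≤ 21); else branch requires (2*g ≤ z + 13 → 2*g ≠ 11) ∧ (store(a, g + 1, 3*d + 5)[g - 6] + 2*g > 2*store(a, g + 1, 3*d + 5)[z + 2] + 25 → 2*g ≤ 21).
Before the if: ((3*z > -9 → d ≠ -3) → ((2*g ≤ z + 13 → 2*g ≠ 11) ∧ (a[g - 6] + 2*g > 2*a[z + 2] + 25 → 2*g ≤ 21))) ∧ ((¬(3*z > -9 → d ≠ -3)) → ((2*g ≤ z + 13 → 2*g ≠ 11) ∧ (store(a, g + 1, 3*d + 5)[g - 6] + 2*g > 2*store(a, g + 1, 3*d + 5)[z + 2] + 25 → 2*g ≤ 21)))
The weakest precondition is ((3*z > -9 → d ≠ -3) → ((2*g ≤ z + 13 → 2*g ≠ 11) ∧ (a[g - 6] + 2*g > 2*a[z + 2] + 25 → 2*g ≤ 21))) ∧ ((¬(3*z > -9 → d ≠ -3)) → ((2*g ≤ z + 13 → 2*g ≠ 11) ∧ (store(a, g + 1, 3*d + 5)[g - 6] + 2*g > 2*store(a, g + 1, 3*d + 5)[z + 2] + 25 → 2*g ≤ 21))).
Check whether ((3*z > -9 → d ≠ -3) → ((2*g ≤ z + 13 → 2*g ≠ 11) ∧ (a[g - 6] + 2*g > 2*a[z + 2] + 25 → 2*g ≤ 22))) ∧ ((¬(3*z > -9 → d ≠ -3)) → ((2*g ≤ z + 13 → 2*g ≠ 11) ∧ (store(a, g + 1, 3*d + 5)[g - 6] + 2*g > 2*store(a, g + 1, 3*d + 5)[z + 2] + 25 → 2*g ≤ 21))) implies it.
Countermodel: at the initial state a = {[-1] = -2, [5] = 0, [12] = 3, elsewhere 3}, d = -3, g = 11, z = -3, the precondition holds but the weakest precondition fails.
Answer: invalid


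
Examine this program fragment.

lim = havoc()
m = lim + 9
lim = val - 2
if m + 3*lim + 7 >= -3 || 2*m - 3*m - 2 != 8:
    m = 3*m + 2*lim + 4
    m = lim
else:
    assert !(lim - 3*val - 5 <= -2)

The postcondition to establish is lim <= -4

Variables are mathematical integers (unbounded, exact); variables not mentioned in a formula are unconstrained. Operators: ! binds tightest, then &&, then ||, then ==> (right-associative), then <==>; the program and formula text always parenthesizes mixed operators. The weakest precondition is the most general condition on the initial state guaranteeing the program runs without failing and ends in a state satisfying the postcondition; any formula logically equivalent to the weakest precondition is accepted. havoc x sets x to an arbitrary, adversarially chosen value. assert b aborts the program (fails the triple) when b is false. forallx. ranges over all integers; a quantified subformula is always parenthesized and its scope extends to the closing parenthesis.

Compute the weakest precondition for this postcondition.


Working backward. After the program, lim <= -4 must hold.
Then branch requires lim <= -4; else branch requires (!(lim <= 3*val + 3)) && lim <= -4.
Before the if: ((3*lim + m >= -10 || m != -10) ==> lim <= -4) && ((!(3*lim + m >= -10 || m != -10)) ==> ((!(lim <= 3*val + 3)) && lim <= -4))
Before lim := val - 2: ((m + 3*val >= -4 || m != -10) ==> val <= -2) && ((!(m + 3*val >= -4 || m != -10)) ==> ((!(2*val >= -5)) && val <= -2))
Before m := lim + 9: ((lim + 3*val >= -13 || lim != -19) ==> val <= -2) && ((!(lim + 3*val >= -13 || lim != -19)) ==> ((!(2*val >= -5)) && val <= -2))
Before havoc lim: forall lim_1. (((lim_1 + 3*val >= -13 || lim_1 != -19) ==> val <= -2) && ((!(lim_1 + 3*val >= -13 || lim_1 != -19)) ==> ((!(2*val >= -5)) && val <= -2)))
Answer: WP = forall lim_1. (((lim_1 + 3*val >= -13 || lim_1 != -19) ==> val <= -2) && ((!(lim_1 + 3*val >= -13 || lim_1 != -19)) ==> ((!(2*val >= -5)) && val <= -2)))


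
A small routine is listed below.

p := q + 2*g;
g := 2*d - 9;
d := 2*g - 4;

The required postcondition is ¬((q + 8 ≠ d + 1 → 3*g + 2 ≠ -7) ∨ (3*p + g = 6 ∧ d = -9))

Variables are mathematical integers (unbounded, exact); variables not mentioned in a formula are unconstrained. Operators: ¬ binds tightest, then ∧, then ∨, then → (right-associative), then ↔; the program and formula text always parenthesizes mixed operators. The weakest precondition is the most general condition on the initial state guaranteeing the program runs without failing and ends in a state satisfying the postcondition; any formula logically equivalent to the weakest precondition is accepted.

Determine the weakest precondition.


Working backward. After the program, the postcondition ¬((q + 8 ≠ d + 1 → 3*g + 2 ≠ -7) ∨ (3*p + g = 6 ∧ d = -9)) must hold; in canonical form it is ¬((q ≠ d - 7 → 3*g ≠ -9) ∨ (g + 3*p = 6 ∧ d = -9)).
Before d := 2*g - 4: ¬((q ≠ 2*g - 11 → 3*g ≠ -9) ∨ (g + 3*p = 6 ∧ 2*g = -5))
Before g := 2*d - 9: ¬((q ≠ 4*d - 29 → 6*d ≠ 18) ∨ (2*d + 3*p = 15 ∧ 4*d = 13))
Before p := q + 2*g: ¬((q ≠ 4*d - 29 → 6*d ≠ 18) ∨ (2*d + 6*g + 3*q = 15 ∧ 4*d = 13))
Answer: WP = ¬((q ≠ 4*d - 29 → 6*d ≠ 18) ∨ (2*d + 6*g + 3*q = 15 ∧ 4*d = 13))


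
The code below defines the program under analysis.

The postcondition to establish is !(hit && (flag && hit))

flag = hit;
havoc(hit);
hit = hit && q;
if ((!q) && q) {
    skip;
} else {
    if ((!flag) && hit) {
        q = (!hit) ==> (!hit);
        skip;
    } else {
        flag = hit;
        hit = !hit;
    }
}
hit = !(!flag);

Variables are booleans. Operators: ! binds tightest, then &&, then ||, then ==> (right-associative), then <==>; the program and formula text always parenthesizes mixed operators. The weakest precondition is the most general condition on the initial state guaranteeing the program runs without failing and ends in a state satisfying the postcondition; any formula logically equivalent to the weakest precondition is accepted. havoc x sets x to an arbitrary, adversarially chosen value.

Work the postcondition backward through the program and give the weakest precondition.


Working backward. After the program, the postcondition !(hit && (flag && hit)) must hold; in canonical form it is !(hit && flag).
Before hit := !(!flag): !flag
Then branch requires !flag; else branch requires (((!flag) && hit) ==> (!flag)) && ((!((!flag) && hit)) ==> (!hit)).
Before the if: (((!flag) && hit) ==> (!flag)) && ((!((!flag) && hit)) ==> (!hit))
Before hit := hit && q: (((!flag) && hit && q) ==> (!flag)) && ((!((!flag) && hit && q)) ==> (!(hit && q)))
Before havoc hit: (((!flag) && q) ==> (!flag)) && ((!((!flag) && q)) ==> (!q))
Before flag := hit: (((!hit) && q) ==> (!hit)) && ((!((!hit) && q)) ==> (!q))
Answer: WP = (((!hit) && q) ==> (!hit)) && ((!((!hit) && q)) ==> (!q))


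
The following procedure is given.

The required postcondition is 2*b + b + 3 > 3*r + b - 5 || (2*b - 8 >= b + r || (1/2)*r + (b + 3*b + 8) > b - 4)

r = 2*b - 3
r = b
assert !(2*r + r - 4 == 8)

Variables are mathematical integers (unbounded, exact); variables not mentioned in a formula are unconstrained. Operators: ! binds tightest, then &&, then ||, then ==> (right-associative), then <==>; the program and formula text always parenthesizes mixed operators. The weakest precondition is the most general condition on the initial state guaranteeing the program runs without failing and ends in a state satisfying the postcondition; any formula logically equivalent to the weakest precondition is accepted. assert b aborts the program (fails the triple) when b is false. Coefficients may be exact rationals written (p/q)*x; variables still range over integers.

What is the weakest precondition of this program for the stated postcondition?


Working backward. After the program, the postcondition 2*b + b + 3 > 3*r + b - 5 || (2*b - 8 >= b + r || (1/2)*r + (b + 3*b + 8) > b - 4) must hold; in canonical form it is 2*b > 3*r - 8 || b >= r + 8 || 3*b + (1/2)*r > -12.
Before assert !(2*r + r - 4 == 8): (!(3*r == 12)) && (2*b > 3*r - 8 || b >= r + 8 || 3*b + (1/2)*r > -12)
Before r := b: (!(3*b == 12)) && (b < 8 || (7/2)*b > -12)
Before r := 2*b - 3: (!(3*b == 12)) && (b < 8 || (7/2)*b > -12)
Answer: WP = (!(3*b == 12)) && (b < 8 || (7/2)*b > -12)


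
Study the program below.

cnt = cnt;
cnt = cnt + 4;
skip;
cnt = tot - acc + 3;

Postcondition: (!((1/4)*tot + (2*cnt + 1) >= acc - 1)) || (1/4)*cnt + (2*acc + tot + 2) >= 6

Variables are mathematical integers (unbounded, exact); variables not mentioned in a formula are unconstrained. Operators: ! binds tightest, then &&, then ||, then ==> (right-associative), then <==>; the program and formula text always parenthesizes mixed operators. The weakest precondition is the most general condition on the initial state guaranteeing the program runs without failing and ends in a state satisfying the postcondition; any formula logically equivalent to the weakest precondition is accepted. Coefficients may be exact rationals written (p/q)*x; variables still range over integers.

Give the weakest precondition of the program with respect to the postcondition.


Working backward. After the program, the postcondition (!((1/4)*tot + (2*cnt + 1) >= acc - 1)) || (1/4)*cnt + (2*acc + tot + 2) >= 6 must hold; in canonical form it is (!(2*cnt + (1/4)*tot >= acc - 2)) || 2*acc + (1/4)*cnt + tot >= 4.
Before cnt := tot - acc + 3: (!((9/4)*tot >= 3*acc - 8)) || (7/4)*acc + (5/4)*tot >= 13/4
Before skip: (!((9/4)*tot >= 3*acc - 8)) || (7/4)*acc + (5/4)*tot >= 13/4
Before cnt := cnt + 4: (!((9/4)*tot >= 3*acc - 8)) || (7/4)*acc + (5/4)*tot >= 13/4
Before cnt := cnt: (!((9/4)*tot >= 3*acc - 8)) || (7/4)*acc + (5/4)*tot >= 13/4
Answer: WP = (!((9/4)*tot >= 3*acc - 8)) || (7/4)*acc + (5/4)*tot >= 13/4


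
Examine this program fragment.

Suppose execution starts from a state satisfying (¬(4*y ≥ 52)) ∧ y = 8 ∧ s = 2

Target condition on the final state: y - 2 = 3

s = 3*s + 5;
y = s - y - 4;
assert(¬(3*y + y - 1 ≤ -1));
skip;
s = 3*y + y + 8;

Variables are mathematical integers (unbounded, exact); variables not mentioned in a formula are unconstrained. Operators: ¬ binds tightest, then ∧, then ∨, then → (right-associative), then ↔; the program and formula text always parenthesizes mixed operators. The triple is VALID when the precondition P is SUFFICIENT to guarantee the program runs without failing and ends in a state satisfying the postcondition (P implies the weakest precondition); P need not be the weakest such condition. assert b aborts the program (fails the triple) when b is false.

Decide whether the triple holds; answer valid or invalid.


Working backward. After the program, the postcondition y - 2 = 3 must hold; in canonical form it is y = 5.
Before s := 3*y + y + 8: y = 5
Before skip: y = 5
Before assert ¬(3*y + y - 1 ≤ -1): (¬(4*y ≤ 0)) ∧ y = 5
Before y := s - y - 4: (¬(4*s ≤ 4*y + 16)) ∧ s = y + 9
Before s := 3*s + 5: (¬(12*s ≤ 4*y - 4)) ∧ 3*s = y + 4
The weakest precondition is (¬(12*s ≤ 4*y - 4)) ∧ 3*s = y + 4.
Check whether (¬(4*y ≥ 52)) ∧ y = 8 ∧ s = 2 implies it.
Countermodel: at the initial state s = 2, y = 8, the precondition holds but the weakest precondition fails.
Answer: invalid


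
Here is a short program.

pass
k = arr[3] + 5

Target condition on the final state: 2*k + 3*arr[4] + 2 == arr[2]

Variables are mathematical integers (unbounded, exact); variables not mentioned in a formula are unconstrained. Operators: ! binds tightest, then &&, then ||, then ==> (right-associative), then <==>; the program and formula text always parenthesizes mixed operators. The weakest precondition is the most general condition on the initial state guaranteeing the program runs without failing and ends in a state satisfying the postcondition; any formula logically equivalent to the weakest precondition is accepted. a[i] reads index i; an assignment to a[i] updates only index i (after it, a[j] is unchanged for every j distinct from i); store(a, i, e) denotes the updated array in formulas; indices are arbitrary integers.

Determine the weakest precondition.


Working backward. After the program, the postcondition 2*k + 3*arr[4] + 2 == arr[2] must hold; in canonical form it is 3*arr[4] + 2*k == arr[2] - 2.
Before k := arr[3] + 5: 2*arr[3] + 3*arr[4] == arr[2] - 12
Before skip: 2*arr[3] + 3*arr[4] == arr[2] - 12
Answer: WP = 2*arr[3] + 3*arr[4] == arr[2] - 12


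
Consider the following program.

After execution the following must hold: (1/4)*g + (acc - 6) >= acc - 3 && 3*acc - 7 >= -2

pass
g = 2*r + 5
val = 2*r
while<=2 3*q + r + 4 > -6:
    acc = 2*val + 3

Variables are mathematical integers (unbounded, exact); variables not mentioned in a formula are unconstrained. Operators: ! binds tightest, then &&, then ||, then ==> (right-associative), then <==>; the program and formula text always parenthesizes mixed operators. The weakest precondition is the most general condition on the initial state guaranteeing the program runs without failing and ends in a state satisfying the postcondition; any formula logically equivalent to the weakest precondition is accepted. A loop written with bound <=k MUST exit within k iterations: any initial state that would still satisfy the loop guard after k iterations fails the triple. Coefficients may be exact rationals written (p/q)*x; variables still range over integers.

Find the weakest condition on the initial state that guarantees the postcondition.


Working backward. After the program, the postcondition (1/4)*g + (acc - 6) >= acc - 3 && 3*acc - 7 >= -2 must hold; in canonical form it is (1/4)*g >= 3 && 3*acc >= 5.
Before the loop (bound <=2), unroll the exhaustion recursion (WP_0 = exit-now case; WP_j = one more guarded iteration, up to j = 2):
  WP_0: (!(3*q + r > -10)) && (1/4)*g >= 3 && 3*acc >= 5
  WP_1: (3*q + r > -10 ==> ((!(3*q + r > -10)) && (1/4)*g >= 3 && 6*val >= -4)) && ((!(3*q + r > -10)) ==> ((1/4)*g >= 3 && 3*acc >= 5))
  WP_2: (3*q + r > -10 ==> ((3*q + r > -10 ==> ((!(3*q + r > -10)) && (1/4)*g >= 3 && 6*val >= -4)) && ((!(3*q + r > -10)) ==> ((1/4)*g >= 3 && 6*val >= -4)))) && ((!(3*q + r > -10)) ==> ((1/4)*g >= 3 && 3*acc >= 5))
So before the loop: (3*q + r > -10 ==> ((3*q + r > -10 ==> ((!(3*q + r > -10)) && (1/4)*g >= 3 && 6*val >= -4)) && ((!(3*q + r > -10)) ==> ((1/4)*g >= 3 && 6*val >= -4)))) && ((!(3*q + r > -10)) ==> ((1/4)*g >= 3 && 3*acc >= 5))
Before val := 2*r: (3*q + r > -10 ==> ((3*q + r > -10 ==> ((!(3*q + r > -10)) && (1/4)*g >= 3 && 12*r >= -4)) && ((!(3*q + r > -10)) ==> ((1/4)*g >= 3 && 12*r >= -4)))) && ((!(3*q + r > -10)) ==> ((1/4)*g >= 3 && 3*acc >= 5))
Before g := 2*r + 5: (3*q + r > -10 ==> ((3*q + r > -10 ==> ((!(3*q + r > -10)) && (1/2)*r >= 7/4 && 12*r >= -4)) && ((!(3*q + r > -10)) ==> ((1/2)*r >= 7/4 && 12*r >= -4)))) && ((!(3*q + r > -10)) ==> ((1/2)*r >= 7/4 && 3*acc >= 5))
Before skip: (3*q + r > -10 ==> ((3*q + r > -10 ==> ((!(3*q + r > -10)) && (1/2)*r >= 7/4 && 12*r >= -4)) && ((!(3*q + r > -10)) ==> ((1/2)*r >= 7/4 && 12*r >= -4)))) && ((!(3*q + r > -10)) ==> ((1/2)*r >= 7/4 && 3*acc >= 5))
Answer: WP = (3*q + r > -10 ==> ((3*q + r > -10 ==> ((!(3*q + r > -10)) && (1/2)*r >= 7/4 && 12*r >= -4)) && ((!(3*q + r > -10)) ==> ((1/2)*r >= 7/4 && 12*r >= -4)))) && ((!(3*q + r > -10)) ==> ((1/2)*r >= 7/4 && 3*acc >= 5))


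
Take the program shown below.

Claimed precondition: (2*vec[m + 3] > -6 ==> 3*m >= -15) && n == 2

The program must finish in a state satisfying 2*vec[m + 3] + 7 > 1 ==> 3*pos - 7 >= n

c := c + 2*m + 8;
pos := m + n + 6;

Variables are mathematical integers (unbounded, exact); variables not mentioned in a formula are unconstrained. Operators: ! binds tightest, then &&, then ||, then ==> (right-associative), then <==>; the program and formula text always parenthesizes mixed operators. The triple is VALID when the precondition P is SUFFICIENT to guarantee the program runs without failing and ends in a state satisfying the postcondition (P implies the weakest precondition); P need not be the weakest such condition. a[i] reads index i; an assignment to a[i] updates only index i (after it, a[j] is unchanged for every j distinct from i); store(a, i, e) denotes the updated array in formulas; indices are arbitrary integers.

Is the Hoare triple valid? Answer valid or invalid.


Working backward. After the program, the postcondition 2*vec[m + 3] + 7 > 1 ==> 3*pos - 7 >= n must hold; in canonical form it is 2*vec[m + 3] > -6 ==> 3*pos >= n + 7.
Before pos := m + n + 6: 2*vec[m + 3] > -6 ==> 3*m + 2*n >= -11
Before c := c + 2*m + 8: 2*vec[m + 3] > -6 ==> 3*m + 2*n >= -11
The weakest precondition is 2*vec[m + 3] > -6 ==> 3*m + 2*n >= -11.
Check whether (2*vec[m + 3] > -6 ==> 3*m >= -15) && n == 2 implies it.
Every state satisfying the precondition satisfies the weakest precondition: the implication holds.
Answer: valid


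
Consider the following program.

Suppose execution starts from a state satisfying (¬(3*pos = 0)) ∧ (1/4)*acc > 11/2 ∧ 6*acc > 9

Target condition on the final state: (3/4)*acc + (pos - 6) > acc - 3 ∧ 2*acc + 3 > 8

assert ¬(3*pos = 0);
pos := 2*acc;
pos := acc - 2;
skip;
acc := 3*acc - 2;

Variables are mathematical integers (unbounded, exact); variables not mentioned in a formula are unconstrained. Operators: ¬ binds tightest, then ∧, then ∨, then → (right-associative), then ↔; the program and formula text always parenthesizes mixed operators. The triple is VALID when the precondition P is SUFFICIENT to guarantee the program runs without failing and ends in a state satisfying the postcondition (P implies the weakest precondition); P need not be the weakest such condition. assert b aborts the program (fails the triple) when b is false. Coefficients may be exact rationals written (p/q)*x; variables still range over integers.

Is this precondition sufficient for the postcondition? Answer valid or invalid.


Working backward. After the program, the postcondition (3/4)*acc + (pos - 6) > acc - 3 ∧ 2*acc + 3 > 8 must hold; in canonical form it is pos > (1/4)*acc + 3 ∧ 2*acc > 5.
Before acc := 3*acc - 2: pos > (3/4)*acc + 5/2 ∧ 6*acc > 9
Before skip: pos > (3/4)*acc + 5/2 ∧ 6*acc > 9
Before pos := acc - 2: (1/4)*acc > 9/2 ∧ 6*acc > 9
Before pos := 2*acc: (1/4)*acc > 9/2 ∧ 6*acc > 9
Before assert ¬(3*pos = 0): (¬(3*pos = 0)) ∧ (1/4)*acc > 9/2 ∧ 6*acc > 9
The weakest precondition is (¬(3*pos = 0)) ∧ (1/4)*acc > 9/2 ∧ 6*acc > 9.
Check whether (¬(3*pos = 0)) ∧ (1/4)*acc > 11/2 ∧ 6*acc > 9 implies it.
Every state satisfying the precondition satisfies the weakest precondition: the implication holds.
Answer: valid


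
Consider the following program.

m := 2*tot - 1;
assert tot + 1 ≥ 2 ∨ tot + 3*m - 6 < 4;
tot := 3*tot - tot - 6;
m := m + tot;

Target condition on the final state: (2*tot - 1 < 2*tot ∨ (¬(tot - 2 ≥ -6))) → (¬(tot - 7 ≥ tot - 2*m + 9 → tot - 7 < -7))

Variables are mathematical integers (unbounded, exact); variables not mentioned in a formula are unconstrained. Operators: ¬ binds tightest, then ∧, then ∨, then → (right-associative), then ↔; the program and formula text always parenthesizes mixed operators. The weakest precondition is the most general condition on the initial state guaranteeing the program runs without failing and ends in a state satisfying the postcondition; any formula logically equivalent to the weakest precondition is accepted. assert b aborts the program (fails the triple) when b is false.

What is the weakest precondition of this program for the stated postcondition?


Working backward. After the program, the postcondition (2*tot - 1 < 2*tot ∨ (¬(tot - 2 ≥ -6))) → (¬(tot - 7 ≥ tot - 2*m + 9 → tot - 7 < -7)) must hold; in canonical form it is ¬(2*m ≥ 16 → tot < 0).
Before m := m + tot: ¬(2*m + 2*tot ≥ 16 → tot < 0)
Before tot := 3*tot - tot - 6: ¬(2*m + 4*tot ≥ 28 → 2*tot < 6)
Before assert tot + 1 ≥ 2 ∨ tot + 3*m - 6 < 4: (tot ≥ 1 ∨ 3*m + tot < 10) ∧ (¬(2*m + 4*tot ≥ 28 → 2*tot < 6))
Before m := 2*tot - 1: (tot ≥ 1 ∨ 7*tot < 13) ∧ (¬(8*tot ≥ 30 → 2*tot < 6))
Answer: WP = (tot ≥ 1 ∨ 7*tot < 13) ∧ (¬(8*tot ≥ 30 → 2*tot < 6))
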